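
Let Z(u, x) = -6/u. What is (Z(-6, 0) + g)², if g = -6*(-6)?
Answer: 1369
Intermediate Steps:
g = 36
(Z(-6, 0) + g)² = (-6/(-6) + 36)² = (-6*(-⅙) + 36)² = (1 + 36)² = 37² = 1369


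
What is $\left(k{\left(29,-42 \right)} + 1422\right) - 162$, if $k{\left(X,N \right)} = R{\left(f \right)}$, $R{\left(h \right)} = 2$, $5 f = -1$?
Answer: $1262$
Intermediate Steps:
$f = - \frac{1}{5}$ ($f = \frac{1}{5} \left(-1\right) = - \frac{1}{5} \approx -0.2$)
$k{\left(X,N \right)} = 2$
$\left(k{\left(29,-42 \right)} + 1422\right) - 162 = \left(2 + 1422\right) - 162 = 1424 - 162 = 1262$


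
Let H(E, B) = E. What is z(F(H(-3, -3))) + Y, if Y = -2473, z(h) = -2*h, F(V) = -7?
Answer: -2459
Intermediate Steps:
z(F(H(-3, -3))) + Y = -2*(-7) - 2473 = 14 - 2473 = -2459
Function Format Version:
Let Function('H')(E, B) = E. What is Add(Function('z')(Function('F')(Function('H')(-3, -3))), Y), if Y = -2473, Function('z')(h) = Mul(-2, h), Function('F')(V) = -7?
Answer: -2459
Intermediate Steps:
Add(Function('z')(Function('F')(Function('H')(-3, -3))), Y) = Add(Mul(-2, -7), -2473) = Add(14, -2473) = -2459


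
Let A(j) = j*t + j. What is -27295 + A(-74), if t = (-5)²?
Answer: -29219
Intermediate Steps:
t = 25
A(j) = 26*j (A(j) = j*25 + j = 25*j + j = 26*j)
-27295 + A(-74) = -27295 + 26*(-74) = -27295 - 1924 = -29219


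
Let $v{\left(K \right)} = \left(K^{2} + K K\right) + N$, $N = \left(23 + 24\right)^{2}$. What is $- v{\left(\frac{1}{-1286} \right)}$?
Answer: $- \frac{1826617683}{826898} \approx -2209.0$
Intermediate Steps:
$N = 2209$ ($N = 47^{2} = 2209$)
$v{\left(K \right)} = 2209 + 2 K^{2}$ ($v{\left(K \right)} = \left(K^{2} + K K\right) + 2209 = \left(K^{2} + K^{2}\right) + 2209 = 2 K^{2} + 2209 = 2209 + 2 K^{2}$)
$- v{\left(\frac{1}{-1286} \right)} = - (2209 + 2 \left(\frac{1}{-1286}\right)^{2}) = - (2209 + 2 \left(- \frac{1}{1286}\right)^{2}) = - (2209 + 2 \cdot \frac{1}{1653796}) = - (2209 + \frac{1}{826898}) = \left(-1\right) \frac{1826617683}{826898} = - \frac{1826617683}{826898}$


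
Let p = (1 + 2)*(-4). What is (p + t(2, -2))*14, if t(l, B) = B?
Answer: -196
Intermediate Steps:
p = -12 (p = 3*(-4) = -12)
(p + t(2, -2))*14 = (-12 - 2)*14 = -14*14 = -196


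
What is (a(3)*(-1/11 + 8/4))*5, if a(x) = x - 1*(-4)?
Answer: 735/11 ≈ 66.818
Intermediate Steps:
a(x) = 4 + x (a(x) = x + 4 = 4 + x)
(a(3)*(-1/11 + 8/4))*5 = ((4 + 3)*(-1/11 + 8/4))*5 = (7*(-1*1/11 + 8*(1/4)))*5 = (7*(-1/11 + 2))*5 = (7*(21/11))*5 = (147/11)*5 = 735/11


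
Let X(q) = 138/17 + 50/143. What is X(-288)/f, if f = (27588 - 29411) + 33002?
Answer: 20584/75796149 ≈ 0.00027157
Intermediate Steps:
f = 31179 (f = -1823 + 33002 = 31179)
X(q) = 20584/2431 (X(q) = 138*(1/17) + 50*(1/143) = 138/17 + 50/143 = 20584/2431)
X(-288)/f = (20584/2431)/31179 = (20584/2431)*(1/31179) = 20584/75796149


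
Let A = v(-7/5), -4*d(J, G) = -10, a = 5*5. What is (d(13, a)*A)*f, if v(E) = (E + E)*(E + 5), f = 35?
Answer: -882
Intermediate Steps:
a = 25
d(J, G) = 5/2 (d(J, G) = -¼*(-10) = 5/2)
v(E) = 2*E*(5 + E) (v(E) = (2*E)*(5 + E) = 2*E*(5 + E))
A = -252/25 (A = 2*(-7/5)*(5 - 7/5) = 2*(-7/5)*(18/5) = -252/25 ≈ -10.080)
(d(13, a)*A)*f = ((5/2)*(-252/25))*35 = -126/5*35 = -882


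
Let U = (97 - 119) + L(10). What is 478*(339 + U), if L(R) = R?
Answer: 156306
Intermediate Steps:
U = -12 (U = (97 - 119) + 10 = -22 + 10 = -12)
478*(339 + U) = 478*(339 - 12) = 478*327 = 156306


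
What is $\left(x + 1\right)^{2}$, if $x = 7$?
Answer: $64$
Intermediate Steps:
$\left(x + 1\right)^{2} = \left(7 + 1\right)^{2} = 8^{2} = 64$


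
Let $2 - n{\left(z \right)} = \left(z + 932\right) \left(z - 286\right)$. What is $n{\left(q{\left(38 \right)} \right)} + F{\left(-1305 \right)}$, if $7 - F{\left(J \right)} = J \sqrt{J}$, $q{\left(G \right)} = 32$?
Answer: $244865 + 3915 i \sqrt{145} \approx 2.4487 \cdot 10^{5} + 47143.0 i$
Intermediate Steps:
$n{\left(z \right)} = 2 - \left(-286 + z\right) \left(932 + z\right)$ ($n{\left(z \right)} = 2 - \left(z + 932\right) \left(z - 286\right) = 2 - \left(932 + z\right) \left(-286 + z\right) = 2 - \left(-286 + z\right) \left(932 + z\right)$)
$F{\left(J \right)} = 7 - J^{\frac{3}{2}}$ ($F{\left(J \right)} = 7 - J \sqrt{J} = 7 - J^{\frac{3}{2}}$)
$n{\left(q{\left(38 \right)} \right)} + F{\left(-1305 \right)} = \left(266554 - 32^{2} - 20672\right) + \left(7 - \left(-1305\right)^{\frac{3}{2}}\right) = \left(266554 - 1024 - 20672\right) + \left(7 - - 3915 i \sqrt{145}\right) = \left(266554 - 1024 - 20672\right) + \left(7 + 3915 i \sqrt{145}\right) = 244858 + \left(7 + 3915 i \sqrt{145}\right) = 244865 + 3915 i \sqrt{145}$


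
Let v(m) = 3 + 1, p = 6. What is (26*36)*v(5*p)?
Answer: 3744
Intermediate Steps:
v(m) = 4
(26*36)*v(5*p) = (26*36)*4 = 936*4 = 3744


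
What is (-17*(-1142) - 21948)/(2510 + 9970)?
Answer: -1267/6240 ≈ -0.20304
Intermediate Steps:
(-17*(-1142) - 21948)/(2510 + 9970) = (19414 - 21948)/12480 = -2534*1/12480 = -1267/6240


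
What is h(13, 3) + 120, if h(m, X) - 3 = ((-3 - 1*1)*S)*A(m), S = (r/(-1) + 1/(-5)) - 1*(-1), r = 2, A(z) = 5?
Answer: 147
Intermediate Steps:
S = -6/5 (S = (2/(-1) + 1/(-5)) - 1*(-1) = (2*(-1) + 1*(-⅕)) + 1 = (-2 - ⅕) + 1 = -11/5 + 1 = -6/5 ≈ -1.2000)
h(m, X) = 27 (h(m, X) = 3 + ((-3 - 1*1)*(-6/5))*5 = 3 + ((-3 - 1)*(-6/5))*5 = 3 - 4*(-6/5)*5 = 3 + (24/5)*5 = 3 + 24 = 27)
h(13, 3) + 120 = 27 + 120 = 147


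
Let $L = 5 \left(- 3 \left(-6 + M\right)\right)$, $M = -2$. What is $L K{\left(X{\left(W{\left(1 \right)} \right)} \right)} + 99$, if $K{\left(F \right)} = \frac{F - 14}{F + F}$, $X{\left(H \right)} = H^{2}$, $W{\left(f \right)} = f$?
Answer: $-681$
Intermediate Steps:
$K{\left(F \right)} = \frac{-14 + F}{2 F}$
$L = 120$ ($L = 5 \left(- 3 \left(-6 - 2\right)\right) = 5 \left(\left(-3\right) \left(-8\right)\right) = 5 \cdot 24 = 120$)
$L K{\left(X{\left(W{\left(1 \right)} \right)} \right)} + 99 = 120 \frac{-14 + 1^{2}}{2 \cdot 1^{2}} + 99 = 120 \frac{-14 + 1}{2 \cdot 1} + 99 = 120 \cdot \frac{1}{2} \cdot 1 \left(-13\right) + 99 = 120 \left(- \frac{13}{2}\right) + 99 = -780 + 99 = -681$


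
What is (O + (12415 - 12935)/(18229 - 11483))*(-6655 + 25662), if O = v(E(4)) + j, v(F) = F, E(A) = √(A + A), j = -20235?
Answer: -1297283155405/3373 + 38014*√2 ≈ -3.8455e+8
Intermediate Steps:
E(A) = √2*√A (E(A) = √(2*A) = √2*√A)
O = -20235 + 2*√2 (O = √2*√4 - 20235 = √2*2 - 20235 = 2*√2 - 20235 = -20235 + 2*√2 ≈ -20232.)
(O + (12415 - 12935)/(18229 - 11483))*(-6655 + 25662) = ((-20235 + 2*√2) + (12415 - 12935)/(18229 - 11483))*(-6655 + 25662) = ((-20235 + 2*√2) - 520/6746)*19007 = ((-20235 + 2*√2) - 520*1/6746)*19007 = ((-20235 + 2*√2) - 260/3373)*19007 = (-68252915/3373 + 2*√2)*19007 = -1297283155405/3373 + 38014*√2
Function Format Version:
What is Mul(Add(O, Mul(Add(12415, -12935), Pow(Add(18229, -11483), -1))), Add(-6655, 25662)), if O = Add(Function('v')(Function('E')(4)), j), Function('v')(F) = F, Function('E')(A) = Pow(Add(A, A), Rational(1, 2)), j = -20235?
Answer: Add(Rational(-1297283155405, 3373), Mul(38014, Pow(2, Rational(1, 2)))) ≈ -3.8455e+8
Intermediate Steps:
Function('E')(A) = Mul(Pow(2, Rational(1, 2)), Pow(A, Rational(1, 2))) (Function('E')(A) = Pow(Mul(2, A), Rational(1, 2)) = Mul(Pow(2, Rational(1, 2)), Pow(A, Rational(1, 2))))
O = Add(-20235, Mul(2, Pow(2, Rational(1, 2)))) (O = Add(Mul(Pow(2, Rational(1, 2)), Pow(4, Rational(1, 2))), -20235) = Add(Mul(Pow(2, Rational(1, 2)), 2), -20235) = Add(Mul(2, Pow(2, Rational(1, 2))), -20235) = Add(-20235, Mul(2, Pow(2, Rational(1, 2)))) ≈ -20232.)
Mul(Add(O, Mul(Add(12415, -12935), Pow(Add(18229, -11483), -1))), Add(-6655, 25662)) = Mul(Add(Add(-20235, Mul(2, Pow(2, Rational(1, 2)))), Mul(Add(12415, -12935), Pow(Add(18229, -11483), -1))), Add(-6655, 25662)) = Mul(Add(Add(-20235, Mul(2, Pow(2, Rational(1, 2)))), Mul(-520, Pow(6746, -1))), 19007) = Mul(Add(Add(-20235, Mul(2, Pow(2, Rational(1, 2)))), Mul(-520, Rational(1, 6746))), 19007) = Mul(Add(Add(-20235, Mul(2, Pow(2, Rational(1, 2)))), Rational(-260, 3373)), 19007) = Mul(Add(Rational(-68252915, 3373), Mul(2, Pow(2, Rational(1, 2)))), 19007) = Add(Rational(-1297283155405, 3373), Mul(38014, Pow(2, Rational(1, 2))))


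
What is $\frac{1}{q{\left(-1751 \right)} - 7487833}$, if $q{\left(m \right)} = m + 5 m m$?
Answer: $\frac{1}{7840421} \approx 1.2754 \cdot 10^{-7}$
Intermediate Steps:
$q{\left(m \right)} = m + 5 m^{2}$
$\frac{1}{q{\left(-1751 \right)} - 7487833} = \frac{1}{- 1751 \left(1 + 5 \left(-1751\right)\right) - 7487833} = \frac{1}{- 1751 \left(1 - 8755\right) - 7487833} = \frac{1}{\left(-1751\right) \left(-8754\right) - 7487833} = \frac{1}{15328254 - 7487833} = \frac{1}{7840421}$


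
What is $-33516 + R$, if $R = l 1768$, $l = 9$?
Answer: $-17604$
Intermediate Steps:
$R = 15912$ ($R = 9 \cdot 1768 = 15912$)
$-33516 + R = -33516 + 15912 = -17604$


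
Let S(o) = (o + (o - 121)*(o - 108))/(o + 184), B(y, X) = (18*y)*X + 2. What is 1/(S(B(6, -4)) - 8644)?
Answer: -123/1211216 ≈ -0.00010155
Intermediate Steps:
B(y, X) = 2 + 18*X*y (B(y, X) = 18*X*y + 2 = 2 + 18*X*y)
S(o) = (o + (-121 + o)*(-108 + o))/(184 + o)
1/(S(B(6, -4)) - 8644) = 1/((13068 + (2 + 18*(-4)*6)² - 228*(2 + 18*(-4)*6))/(184 + (2 + 18*(-4)*6)) - 8644) = 1/((13068 + (2 - 432)² - 228*(2 - 432))/(184 + (2 - 432)) - 8644) = 1/((13068 + (-430)² - 228*(-430))/(184 - 430) - 8644) = 1/((13068 + 184900 + 98040)/(-246) - 8644) = 1/(-1/246*296008 - 8644) = 1/(-148004/123 - 8644) = 1/(-1211216/123) = -123/1211216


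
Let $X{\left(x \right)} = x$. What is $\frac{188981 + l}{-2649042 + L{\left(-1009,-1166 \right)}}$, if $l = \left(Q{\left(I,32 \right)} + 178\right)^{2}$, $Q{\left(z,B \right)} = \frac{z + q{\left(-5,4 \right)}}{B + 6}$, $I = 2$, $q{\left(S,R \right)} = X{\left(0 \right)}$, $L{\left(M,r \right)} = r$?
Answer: $- \frac{39833415}{478362544} \approx -0.08327$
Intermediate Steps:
$q{\left(S,R \right)} = 0$
$Q{\left(z,B \right)} = \frac{z}{6 + B}$ ($Q{\left(z,B \right)} = \frac{z + 0}{B + 6} = \frac{z}{6 + B}$)
$l = \frac{11444689}{361}$ ($l = \left(\frac{2}{6 + 32} + 178\right)^{2} = \left(\frac{2}{38} + 178\right)^{2} = \left(2 \cdot \frac{1}{38} + 178\right)^{2} = \left(\frac{1}{19} + 178\right)^{2} = \left(\frac{3383}{19}\right)^{2} = \frac{11444689}{361} \approx 31703.0$)
$\frac{188981 + l}{-2649042 + L{\left(-1009,-1166 \right)}} = \frac{188981 + \frac{11444689}{361}}{-2649042 - 1166} = \frac{79666830}{361 \left(-2650208\right)} = \frac{79666830}{361} \left(- \frac{1}{2650208}\right) = - \frac{39833415}{478362544}$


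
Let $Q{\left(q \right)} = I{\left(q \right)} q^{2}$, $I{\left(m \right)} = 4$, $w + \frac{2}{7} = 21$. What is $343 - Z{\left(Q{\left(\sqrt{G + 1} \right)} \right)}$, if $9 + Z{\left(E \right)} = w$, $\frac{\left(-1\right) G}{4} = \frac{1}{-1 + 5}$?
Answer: $\frac{2319}{7} \approx 331.29$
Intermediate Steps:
$w = \frac{145}{7}$ ($w = - \frac{2}{7} + 21 = \frac{145}{7} \approx 20.714$)
$G = -1$ ($G = - \frac{4}{-1 + 5} = - \frac{4}{4} = \left(-4\right) \frac{1}{4} = -1$)
$Q{\left(q \right)} = 4 q^{2}$
$Z{\left(E \right)} = \frac{82}{7}$ ($Z{\left(E \right)} = -9 + \frac{145}{7} = \frac{82}{7}$)
$343 - Z{\left(Q{\left(\sqrt{G + 1} \right)} \right)} = 343 - \frac{82}{7} = \frac{2319}{7}$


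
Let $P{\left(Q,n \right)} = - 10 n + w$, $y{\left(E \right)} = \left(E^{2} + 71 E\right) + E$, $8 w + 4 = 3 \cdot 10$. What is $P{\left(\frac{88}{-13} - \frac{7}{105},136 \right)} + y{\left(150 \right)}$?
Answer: $\frac{127773}{4} \approx 31943.0$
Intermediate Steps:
$w = \frac{13}{4}$ ($w = - \frac{1}{2} + \frac{3 \cdot 10}{8} = - \frac{1}{2} + \frac{1}{8} \cdot 30 = - \frac{1}{2} + \frac{15}{4} = \frac{13}{4} \approx 3.25$)
$y{\left(E \right)} = E^{2} + 72 E$
$P{\left(Q,n \right)} = \frac{13}{4} - 10 n$ ($P{\left(Q,n \right)} = - 10 n + \frac{13}{4} = \frac{13}{4} - 10 n$)
$P{\left(\frac{88}{-13} - \frac{7}{105},136 \right)} + y{\left(150 \right)} = \left(\frac{13}{4} - 1360\right) + 150 \left(72 + 150\right) = \left(\frac{13}{4} - 1360\right) + 150 \cdot 222 = - \frac{5427}{4} + 33300 = \frac{127773}{4}$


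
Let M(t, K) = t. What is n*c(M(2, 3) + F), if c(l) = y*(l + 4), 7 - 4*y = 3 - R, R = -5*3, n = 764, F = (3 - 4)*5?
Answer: -2101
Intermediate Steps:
F = -5 (F = -1*5 = -5)
R = -15
y = -11/4 (y = 7/4 - (3 - 1*(-15))/4 = 7/4 - (3 + 15)/4 = 7/4 - ¼*18 = 7/4 - 9/2 = -11/4 ≈ -2.7500)
c(l) = -11 - 11*l/4 (c(l) = -11*(l + 4)/4 = -11*(4 + l)/4 = -11 - 11*l/4)
n*c(M(2, 3) + F) = 764*(-11 - 11*(2 - 5)/4) = 764*(-11 - 11/4*(-3)) = 764*(-11 + 33/4) = 764*(-11/4) = -2101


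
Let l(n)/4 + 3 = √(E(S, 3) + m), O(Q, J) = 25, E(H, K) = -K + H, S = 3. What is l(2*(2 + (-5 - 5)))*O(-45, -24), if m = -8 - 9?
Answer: -300 + 100*I*√17 ≈ -300.0 + 412.31*I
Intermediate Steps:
E(H, K) = H - K
m = -17
l(n) = -12 + 4*I*√17 (l(n) = -12 + 4*√((3 - 1*3) - 17) = -12 + 4*√((3 - 3) - 17) = -12 + 4*√(0 - 17) = -12 + 4*√(-17) = -12 + 4*(I*√17) = -12 + 4*I*√17)
l(2*(2 + (-5 - 5)))*O(-45, -24) = (-12 + 4*I*√17)*25 = -300 + 100*I*√17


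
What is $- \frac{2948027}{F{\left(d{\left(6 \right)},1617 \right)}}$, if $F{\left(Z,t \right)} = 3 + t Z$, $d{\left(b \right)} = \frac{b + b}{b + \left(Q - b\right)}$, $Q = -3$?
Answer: $\frac{2948027}{6465} \approx 456.0$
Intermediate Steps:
$d{\left(b \right)} = - \frac{2 b}{3}$ ($d{\left(b \right)} = \frac{b + b}{b - \left(3 + b\right)} = \frac{2 b}{-3} = 2 b \left(- \frac{1}{3}\right) = - \frac{2 b}{3}$)
$F{\left(Z,t \right)} = 3 + Z t$
$- \frac{2948027}{F{\left(d{\left(6 \right)},1617 \right)}} = - \frac{2948027}{3 + \left(- \frac{2}{3}\right) 6 \cdot 1617} = - \frac{2948027}{3 - 6468} = - \frac{2948027}{-6465} = \left(-2948027\right) \left(- \frac{1}{6465}\right) = \frac{2948027}{6465}$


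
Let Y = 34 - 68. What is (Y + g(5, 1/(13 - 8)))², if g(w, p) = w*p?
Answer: 1089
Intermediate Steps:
Y = -34
g(w, p) = p*w
(Y + g(5, 1/(13 - 8)))² = (-34 + 5/(13 - 8))² = (-34 + 5/5)² = (-34 + (⅕)*5)² = (-34 + 1)² = (-33)² = 1089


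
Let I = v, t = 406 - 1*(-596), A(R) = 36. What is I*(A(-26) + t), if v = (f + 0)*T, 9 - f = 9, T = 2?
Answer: 0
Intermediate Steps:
f = 0 (f = 9 - 1*9 = 9 - 9 = 0)
v = 0 (v = (0 + 0)*2 = 0*2 = 0)
t = 1002 (t = 406 + 596 = 1002)
I = 0
I*(A(-26) + t) = 0*(36 + 1002) = 0*1038 = 0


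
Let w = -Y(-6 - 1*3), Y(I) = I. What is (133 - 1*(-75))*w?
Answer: 1872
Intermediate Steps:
w = 9 (w = -(-6 - 1*3) = -(-6 - 3) = -1*(-9) = 9)
(133 - 1*(-75))*w = (133 - 1*(-75))*9 = (133 + 75)*9 = 208*9 = 1872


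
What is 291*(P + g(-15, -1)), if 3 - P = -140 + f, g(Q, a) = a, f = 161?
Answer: -5529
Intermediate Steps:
P = -18 (P = 3 - (-140 + 161) = 3 - 1*21 = 3 - 21 = -18)
291*(P + g(-15, -1)) = 291*(-18 - 1) = 291*(-19) = -5529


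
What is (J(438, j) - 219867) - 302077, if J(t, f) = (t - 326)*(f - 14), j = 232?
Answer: -497528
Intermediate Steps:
J(t, f) = (-326 + t)*(-14 + f)
(J(438, j) - 219867) - 302077 = ((4564 - 326*232 - 14*438 + 232*438) - 219867) - 302077 = ((4564 - 75632 - 6132 + 101616) - 219867) - 302077 = (24416 - 219867) - 302077 = -195451 - 302077 = -497528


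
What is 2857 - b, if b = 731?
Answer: 2126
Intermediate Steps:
2857 - b = 2857 - 1*731 = 2857 - 731 = 2126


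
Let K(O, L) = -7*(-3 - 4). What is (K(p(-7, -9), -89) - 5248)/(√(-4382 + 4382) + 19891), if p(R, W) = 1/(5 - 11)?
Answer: -5199/19891 ≈ -0.26137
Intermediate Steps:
p(R, W) = -⅙ (p(R, W) = 1/(-6) = -⅙)
K(O, L) = 49 (K(O, L) = -7*(-7) = 49)
(K(p(-7, -9), -89) - 5248)/(√(-4382 + 4382) + 19891) = (49 - 5248)/(√(-4382 + 4382) + 19891) = -5199/(√0 + 19891) = -5199/(0 + 19891) = -5199/19891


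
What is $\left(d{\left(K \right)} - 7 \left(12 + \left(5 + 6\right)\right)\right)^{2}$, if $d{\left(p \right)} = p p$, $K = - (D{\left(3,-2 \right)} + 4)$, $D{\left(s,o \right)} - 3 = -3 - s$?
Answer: $25600$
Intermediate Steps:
$D{\left(s,o \right)} = - s$ ($D{\left(s,o \right)} = 3 - \left(3 + s\right) = - s$)
$K = -1$ ($K = - (\left(-1\right) 3 + 4) = - (-3 + 4) = \left(-1\right) 1 = -1$)
$d{\left(p \right)} = p^{2}$
$\left(d{\left(K \right)} - 7 \left(12 + \left(5 + 6\right)\right)\right)^{2} = \left(\left(-1\right)^{2} - 7 \left(12 + \left(5 + 6\right)\right)\right)^{2} = \left(1 - 7 \left(12 + 11\right)\right)^{2} = \left(1 - 161\right)^{2} = \left(-160\right)^{2} = 25600$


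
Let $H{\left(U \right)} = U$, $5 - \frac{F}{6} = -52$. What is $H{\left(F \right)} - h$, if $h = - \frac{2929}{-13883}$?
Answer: $\frac{4745057}{13883} \approx 341.79$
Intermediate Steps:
$F = 342$ ($F = 30 - -312 = 30 + 312 = 342$)
$h = \frac{2929}{13883}$ ($h = \left(-2929\right) \left(- \frac{1}{13883}\right) = \frac{2929}{13883} \approx 0.21098$)
$H{\left(F \right)} - h = 342 - \frac{2929}{13883} = \frac{4745057}{13883}$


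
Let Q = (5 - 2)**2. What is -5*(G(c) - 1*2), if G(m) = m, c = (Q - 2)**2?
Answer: -235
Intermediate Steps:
Q = 9 (Q = 3**2 = 9)
c = 49 (c = (9 - 2)**2 = 7**2 = 49)
-5*(G(c) - 1*2) = -5*(49 - 1*2) = -5*(49 - 2) = -5*47 = -235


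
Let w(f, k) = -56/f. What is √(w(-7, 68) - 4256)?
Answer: 6*I*√118 ≈ 65.177*I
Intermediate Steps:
√(w(-7, 68) - 4256) = √(-56/(-7) - 4256) = √(-56*(-⅐) - 4256) = √(8 - 4256) = √(-4248) = 6*I*√118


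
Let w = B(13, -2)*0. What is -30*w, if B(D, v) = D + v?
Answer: 0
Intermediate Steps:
w = 0 (w = (13 - 2)*0 = 11*0 = 0)
-30*w = -30*0 = 0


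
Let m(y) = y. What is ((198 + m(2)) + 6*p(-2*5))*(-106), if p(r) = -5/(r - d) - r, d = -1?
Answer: -83740/3 ≈ -27913.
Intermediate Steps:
p(r) = -r - 5/(1 + r) (p(r) = -5/(r - 1*(-1)) - r = -5/(r + 1) - r = -5/(1 + r) - r = -r - 5/(1 + r))
((198 + m(2)) + 6*p(-2*5))*(-106) = ((198 + 2) + 6*((-5 - (-2)*5 - (-2*5)²)/(1 - 2*5)))*(-106) = (200 + 6*((-5 - 1*(-10) - 1*(-10)²)/(1 - 10)))*(-106) = (200 + 6*((-5 + 10 - 1*100)/(-9)))*(-106) = (200 + 6*(-(-5 + 10 - 100)/9))*(-106) = (200 + 6*(-⅑*(-95)))*(-106) = (200 + 6*(95/9))*(-106) = (200 + 190/3)*(-106) = (790/3)*(-106) = -83740/3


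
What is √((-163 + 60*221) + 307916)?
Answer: 11*√2653 ≈ 566.58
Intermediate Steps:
√((-163 + 60*221) + 307916) = √((-163 + 13260) + 307916) = √(13097 + 307916) = √321013 = 11*√2653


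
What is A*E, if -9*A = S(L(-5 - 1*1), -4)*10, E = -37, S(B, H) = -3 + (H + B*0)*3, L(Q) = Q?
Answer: -1850/3 ≈ -616.67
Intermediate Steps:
S(B, H) = -3 + 3*H (S(B, H) = -3 + (H + 0)*3 = -3 + H*3 = -3 + 3*H)
A = 50/3 (A = -(-3 + 3*(-4))*10/9 = -(-3 - 12)*10/9 = -(-5)*10/3 = -⅑*(-150) = 50/3 ≈ 16.667)
A*E = (50/3)*(-37) = -1850/3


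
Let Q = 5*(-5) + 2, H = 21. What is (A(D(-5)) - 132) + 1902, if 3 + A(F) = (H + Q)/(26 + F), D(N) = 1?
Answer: 47707/27 ≈ 1766.9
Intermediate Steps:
Q = -23 (Q = -25 + 2 = -23)
A(F) = -3 - 2/(26 + F) (A(F) = -3 + (21 - 23)/(26 + F) = -3 - 2/(26 + F))
(A(D(-5)) - 132) + 1902 = ((-80 - 3*1)/(26 + 1) - 132) + 1902 = ((-80 - 3)/27 - 132) + 1902 = ((1/27)*(-83) - 132) + 1902 = (-83/27 - 132) + 1902 = -3647/27 + 1902 = 47707/27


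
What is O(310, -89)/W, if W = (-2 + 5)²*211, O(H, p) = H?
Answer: 310/1899 ≈ 0.16324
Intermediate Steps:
W = 1899 (W = 3²*211 = 9*211 = 1899)
O(310, -89)/W = 310/1899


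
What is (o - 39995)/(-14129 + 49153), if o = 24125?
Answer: -7935/17512 ≈ -0.45312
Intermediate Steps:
(o - 39995)/(-14129 + 49153) = (24125 - 39995)/(-14129 + 49153) = -15870/35024 = -15870*1/35024 = -7935/17512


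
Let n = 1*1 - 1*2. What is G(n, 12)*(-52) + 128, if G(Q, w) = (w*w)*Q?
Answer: 7616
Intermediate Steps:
n = -1 (n = 1 - 2 = -1)
G(Q, w) = Q*w**2 (G(Q, w) = w**2*Q = Q*w**2)
G(n, 12)*(-52) + 128 = -1*12**2*(-52) + 128 = -1*144*(-52) + 128 = -144*(-52) + 128 = 7488 + 128 = 7616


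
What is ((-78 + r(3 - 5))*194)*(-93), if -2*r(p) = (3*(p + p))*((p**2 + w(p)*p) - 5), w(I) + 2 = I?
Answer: 649512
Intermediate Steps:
w(I) = -2 + I
r(p) = -3*p*(-5 + p**2 + p*(-2 + p)) (r(p) = -3*(p + p)*((p**2 + (-2 + p)*p) - 5)/2 = -3*(2*p)*((p**2 + p*(-2 + p)) - 5)/2 = -6*p*(-5 + p**2 + p*(-2 + p))/2 = -3*p*(-5 + p**2 + p*(-2 + p)))
((-78 + r(3 - 5))*194)*(-93) = ((-78 + 3*(3 - 5)*(5 - 2*(3 - 5)**2 + 2*(3 - 5)))*194)*(-93) = ((-78 + 3*(-2)*(5 - 2*(-2)**2 + 2*(-2)))*194)*(-93) = ((-78 + 3*(-2)*(5 - 2*4 - 4))*194)*(-93) = ((-78 + 3*(-2)*(5 - 8 - 4))*194)*(-93) = ((-78 + 3*(-2)*(-7))*194)*(-93) = ((-78 + 42)*194)*(-93) = -36*194*(-93) = -6984*(-93) = 649512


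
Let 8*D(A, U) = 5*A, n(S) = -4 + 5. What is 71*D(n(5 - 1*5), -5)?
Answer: 355/8 ≈ 44.375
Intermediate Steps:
n(S) = 1
D(A, U) = 5*A/8 (D(A, U) = (5*A)/8 = 5*A/8)
71*D(n(5 - 1*5), -5) = 71*((5/8)*1) = 71*(5/8) = 355/8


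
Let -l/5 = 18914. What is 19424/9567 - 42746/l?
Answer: 1122939331/452375595 ≈ 2.4823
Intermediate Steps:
l = -94570 (l = -5*18914 = -94570)
19424/9567 - 42746/l = 19424/9567 - 42746/(-94570) = 19424*(1/9567) - 42746*(-1/94570) = 19424/9567 + 21373/47285 = 1122939331/452375595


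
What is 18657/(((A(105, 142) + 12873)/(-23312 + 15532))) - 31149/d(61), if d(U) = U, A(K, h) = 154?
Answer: -9260017083/794647 ≈ -11653.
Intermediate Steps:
18657/(((A(105, 142) + 12873)/(-23312 + 15532))) - 31149/d(61) = 18657/(((154 + 12873)/(-23312 + 15532))) - 31149/61 = 18657/((13027/(-7780))) - 31149*1/61 = 18657/((13027*(-1/7780))) - 31149/61 = 18657/(-13027/7780) - 31149/61 = 18657*(-7780/13027) - 31149/61 = -145151460/13027 - 31149/61 = -9260017083/794647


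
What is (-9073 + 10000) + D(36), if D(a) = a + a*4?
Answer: 1107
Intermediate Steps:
D(a) = 5*a (D(a) = a + 4*a = 5*a)
(-9073 + 10000) + D(36) = (-9073 + 10000) + 5*36 = 927 + 180 = 1107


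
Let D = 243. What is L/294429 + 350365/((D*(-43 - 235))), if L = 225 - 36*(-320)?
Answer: -34121398285/6629952222 ≈ -5.1466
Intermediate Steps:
L = 11745 (L = 225 + 11520 = 11745)
L/294429 + 350365/((D*(-43 - 235))) = 11745/294429 + 350365/((243*(-43 - 235))) = 11745*(1/294429) + 350365/((243*(-278))) = 3915/98143 + 350365/(-67554) = 3915/98143 + 350365*(-1/67554) = 3915/98143 - 350365/67554 = -34121398285/6629952222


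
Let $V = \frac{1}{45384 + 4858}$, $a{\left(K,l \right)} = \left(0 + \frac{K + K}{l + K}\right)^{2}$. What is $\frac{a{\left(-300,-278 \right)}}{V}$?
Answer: $\frac{4521780000}{83521} \approx 54139.0$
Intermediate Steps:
$a{\left(K,l \right)} = \frac{4 K^{2}}{\left(K + l\right)^{2}}$ ($a{\left(K,l \right)} = \left(0 + \frac{2 K}{K + l}\right)^{2} = \left(\frac{2 K}{K + l}\right)^{2} = \frac{4 K^{2}}{\left(K + l\right)^{2}}$)
$V = \frac{1}{50242} \approx 1.9904 \cdot 10^{-5}$
$\frac{a{\left(-300,-278 \right)}}{V} = \frac{4 \left(-300\right)^{2}}{\left(-300 - 278\right)^{2}} \frac{1}{\frac{1}{50242}} = 4 \cdot 90000 \cdot \frac{1}{334084} \cdot 50242 = \frac{90000}{83521} \cdot 50242 = \frac{4521780000}{83521}$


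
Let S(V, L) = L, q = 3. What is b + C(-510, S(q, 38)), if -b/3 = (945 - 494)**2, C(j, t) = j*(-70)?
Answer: -574503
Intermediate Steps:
C(j, t) = -70*j
b = -610203 (b = -3*(945 - 494)**2 = -3*451**2 = -3*203401 = -610203)
b + C(-510, S(q, 38)) = -610203 - 70*(-510) = -610203 + 35700 = -574503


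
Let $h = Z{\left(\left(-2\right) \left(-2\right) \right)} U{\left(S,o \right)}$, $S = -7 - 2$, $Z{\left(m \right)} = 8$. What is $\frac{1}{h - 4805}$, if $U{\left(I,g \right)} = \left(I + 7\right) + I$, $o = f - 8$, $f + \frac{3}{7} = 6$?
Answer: $- \frac{1}{4893} \approx -0.00020437$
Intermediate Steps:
$f = \frac{39}{7}$ ($f = - \frac{3}{7} + 6 = \frac{39}{7} \approx 5.5714$)
$o = - \frac{17}{7}$ ($o = \frac{39}{7} - 8 = - \frac{17}{7} \approx -2.4286$)
$S = -9$
$U{\left(I,g \right)} = 7 + 2 I$ ($U{\left(I,g \right)} = \left(7 + I\right) + I = 7 + 2 I$)
$h = -88$ ($h = 8 \left(7 + 2 \left(-9\right)\right) = 8 \left(7 - 18\right) = 8 \left(-11\right) = -88$)
$\frac{1}{h - 4805} = \frac{1}{-88 - 4805} = \frac{1}{-4893} = - \frac{1}{4893}$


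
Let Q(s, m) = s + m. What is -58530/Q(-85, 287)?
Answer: -29265/101 ≈ -289.75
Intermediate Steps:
Q(s, m) = m + s
-58530/Q(-85, 287) = -58530/(287 - 85) = -58530/202 = -58530*1/202 = -29265/101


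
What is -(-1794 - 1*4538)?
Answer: 6332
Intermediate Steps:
-(-1794 - 1*4538) = -(-1794 - 4538) = -1*(-6332) = 6332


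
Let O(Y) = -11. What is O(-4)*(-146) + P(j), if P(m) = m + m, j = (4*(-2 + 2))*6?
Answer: 1606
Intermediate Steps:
j = 0 (j = (4*0)*6 = 0*6 = 0)
P(m) = 2*m
O(-4)*(-146) + P(j) = -11*(-146) + 2*0 = 1606 + 0 = 1606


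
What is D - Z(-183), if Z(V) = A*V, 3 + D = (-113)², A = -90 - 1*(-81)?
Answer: 11119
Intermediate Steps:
A = -9 (A = -90 + 81 = -9)
D = 12766 (D = -3 + (-113)² = -3 + 12769 = 12766)
Z(V) = -9*V
D - Z(-183) = 12766 - (-9)*(-183) = 12766 - 1*1647 = 12766 - 1647 = 11119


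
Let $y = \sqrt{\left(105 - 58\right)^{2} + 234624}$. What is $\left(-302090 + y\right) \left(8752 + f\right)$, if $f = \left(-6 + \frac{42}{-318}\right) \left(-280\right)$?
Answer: $- \frac{167616449040}{53} + \frac{554856 \sqrt{236833}}{53} \approx -3.1575 \cdot 10^{9}$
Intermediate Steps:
$f = \frac{91000}{53}$ ($f = \left(-6 + 42 \left(- \frac{1}{318}\right)\right) \left(-280\right) = \left(-6 - \frac{7}{53}\right) \left(-280\right) = \left(- \frac{325}{53}\right) \left(-280\right) = \frac{91000}{53} \approx 1717.0$)
$y = \sqrt{236833}$ ($y = \sqrt{47^{2} + 234624} = \sqrt{2209 + 234624} = \sqrt{236833} \approx 486.65$)
$\left(-302090 + y\right) \left(8752 + f\right) = \left(-302090 + \sqrt{236833}\right) \left(8752 + \frac{91000}{53}\right) = \left(-302090 + \sqrt{236833}\right) \frac{554856}{53} = - \frac{167616449040}{53} + \frac{554856 \sqrt{236833}}{53}$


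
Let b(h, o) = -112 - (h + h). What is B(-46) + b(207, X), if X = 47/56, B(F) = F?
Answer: -572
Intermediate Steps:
X = 47/56 (X = 47*(1/56) = 47/56 ≈ 0.83929)
b(h, o) = -112 - 2*h
B(-46) + b(207, X) = -46 + (-112 - 2*207) = -46 + (-112 - 414) = -46 - 526 = -572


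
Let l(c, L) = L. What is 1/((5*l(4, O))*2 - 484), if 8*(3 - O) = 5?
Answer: -4/1841 ≈ -0.0021727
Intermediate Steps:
O = 19/8 (O = 3 - ⅛*5 = 3 - 5/8 = 19/8 ≈ 2.3750)
1/((5*l(4, O))*2 - 484) = 1/((5*(19/8))*2 - 484) = 1/((95/8)*2 - 484) = 1/(95/4 - 484) = 1/(-1841/4) = -4/1841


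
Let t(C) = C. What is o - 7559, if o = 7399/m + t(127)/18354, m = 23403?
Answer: -1082247990877/143179554 ≈ -7558.7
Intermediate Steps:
o = 46257809/143179554 (o = 7399/23403 + 127/18354 = 46257809/143179554 ≈ 0.32308)
o - 7559 = 46257809/143179554 - 7559 = -1082247990877/143179554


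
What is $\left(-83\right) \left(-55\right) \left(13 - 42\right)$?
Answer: $-132385$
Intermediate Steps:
$\left(-83\right) \left(-55\right) \left(13 - 42\right) = 4565 \left(-29\right) = -132385$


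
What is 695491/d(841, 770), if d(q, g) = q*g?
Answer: 695491/647570 ≈ 1.0740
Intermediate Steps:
d(q, g) = g*q
695491/d(841, 770) = 695491/((770*841)) = 695491/647570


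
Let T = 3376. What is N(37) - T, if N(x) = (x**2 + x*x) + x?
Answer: -601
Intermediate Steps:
N(x) = x + 2*x**2 (N(x) = (x**2 + x**2) + x = 2*x**2 + x = x + 2*x**2)
N(37) - T = 37*(1 + 2*37) - 1*3376 = 37*(1 + 74) - 3376 = 37*75 - 3376 = 2775 - 3376 = -601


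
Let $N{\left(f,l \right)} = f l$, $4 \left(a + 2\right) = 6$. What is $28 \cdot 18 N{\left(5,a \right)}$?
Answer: $-1260$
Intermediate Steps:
$a = - \frac{1}{2}$ ($a = -2 + \frac{1}{4} \cdot 6 = -2 + \frac{3}{2} = - \frac{1}{2} \approx -0.5$)
$28 \cdot 18 N{\left(5,a \right)} = 28 \cdot 18 \cdot 5 \left(- \frac{1}{2}\right) = 504 \left(- \frac{5}{2}\right) = -1260$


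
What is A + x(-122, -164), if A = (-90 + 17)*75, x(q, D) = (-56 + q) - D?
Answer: -5489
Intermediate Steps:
x(q, D) = -56 + q - D
A = -5475 (A = -73*75 = -5475)
A + x(-122, -164) = -5475 + (-56 - 122 - 1*(-164)) = -5475 + (-56 - 122 + 164) = -5475 - 14 = -5489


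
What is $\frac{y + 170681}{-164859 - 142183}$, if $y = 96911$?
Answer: $- \frac{133796}{153521} \approx -0.87152$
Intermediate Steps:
$\frac{y + 170681}{-164859 - 142183} = \frac{96911 + 170681}{-164859 - 142183} = \frac{267592}{-307042} = 267592 \left(- \frac{1}{307042}\right) = - \frac{133796}{153521}$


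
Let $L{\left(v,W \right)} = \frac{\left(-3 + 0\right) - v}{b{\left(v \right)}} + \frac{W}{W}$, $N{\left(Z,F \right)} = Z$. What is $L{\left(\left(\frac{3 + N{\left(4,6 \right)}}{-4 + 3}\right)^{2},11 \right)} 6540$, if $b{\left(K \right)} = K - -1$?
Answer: $- \frac{1308}{5} \approx -261.6$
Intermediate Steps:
$b{\left(K \right)} = 1 + K$ ($b{\left(K \right)} = K + 1 = 1 + K$)
$L{\left(v,W \right)} = 1 + \frac{-3 - v}{1 + v}$ ($L{\left(v,W \right)} = \frac{\left(-3 + 0\right) - v}{1 + v} + \frac{W}{W} = \frac{-3 - v}{1 + v} + 1 = 1 + \frac{-3 - v}{1 + v}$)
$L{\left(\left(\frac{3 + N{\left(4,6 \right)}}{-4 + 3}\right)^{2},11 \right)} 6540 = - \frac{2}{1 + \left(\frac{3 + 4}{-4 + 3}\right)^{2}} \cdot 6540 = - \frac{2}{1 + \left(\frac{7}{-1}\right)^{2}} \cdot 6540 = - \frac{2}{1 + \left(7 \left(-1\right)\right)^{2}} \cdot 6540 = - \frac{2}{1 + \left(-7\right)^{2}} \cdot 6540 = - \frac{2}{1 + 49} \cdot 6540 = - \frac{2}{50} \cdot 6540 = \left(-2\right) \frac{1}{50} \cdot 6540 = \left(- \frac{1}{25}\right) 6540 = - \frac{1308}{5}$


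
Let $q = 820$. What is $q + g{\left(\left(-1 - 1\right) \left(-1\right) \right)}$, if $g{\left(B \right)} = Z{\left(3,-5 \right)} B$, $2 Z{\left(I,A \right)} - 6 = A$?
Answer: $821$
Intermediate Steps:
$Z{\left(I,A \right)} = 3 + \frac{A}{2}$
$g{\left(B \right)} = \frac{B}{2}$ ($g{\left(B \right)} = \left(3 + \frac{1}{2} \left(-5\right)\right) B = \left(3 - \frac{5}{2}\right) B = \frac{B}{2}$)
$q + g{\left(\left(-1 - 1\right) \left(-1\right) \right)} = 820 + \frac{\left(-1 - 1\right) \left(-1\right)}{2} = 820 + \frac{\left(-2\right) \left(-1\right)}{2} = 820 + \frac{1}{2} \cdot 2 = 820 + 1 = 821$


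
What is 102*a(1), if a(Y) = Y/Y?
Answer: 102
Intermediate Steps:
a(Y) = 1
102*a(1) = 102*1 = 102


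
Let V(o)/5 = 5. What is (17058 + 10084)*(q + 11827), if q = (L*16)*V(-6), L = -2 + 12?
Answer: 429576434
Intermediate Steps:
L = 10
V(o) = 25 (V(o) = 5*5 = 25)
q = 4000 (q = (10*16)*25 = 160*25 = 4000)
(17058 + 10084)*(q + 11827) = (17058 + 10084)*(4000 + 11827) = 27142*15827 = 429576434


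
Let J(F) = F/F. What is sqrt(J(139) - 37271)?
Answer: I*sqrt(37270) ≈ 193.05*I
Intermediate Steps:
J(F) = 1
sqrt(J(139) - 37271) = sqrt(1 - 37271) = sqrt(-37270) = I*sqrt(37270)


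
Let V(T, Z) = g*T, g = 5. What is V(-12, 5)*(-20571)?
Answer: 1234260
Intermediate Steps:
V(T, Z) = 5*T
V(-12, 5)*(-20571) = (5*(-12))*(-20571) = -60*(-20571) = 1234260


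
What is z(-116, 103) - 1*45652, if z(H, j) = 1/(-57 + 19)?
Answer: -1734777/38 ≈ -45652.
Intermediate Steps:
z(H, j) = -1/38 (z(H, j) = 1/(-38) = -1/38)
z(-116, 103) - 1*45652 = -1/38 - 1*45652 = -1/38 - 45652 = -1734777/38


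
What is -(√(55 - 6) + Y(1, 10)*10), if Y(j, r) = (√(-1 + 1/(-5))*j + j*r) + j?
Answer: -117 - 2*I*√30 ≈ -117.0 - 10.954*I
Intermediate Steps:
Y(j, r) = j + j*r + I*j*√30/5 (Y(j, r) = (√(-1 - ⅕)*j + j*r) + j = (√(-6/5)*j + j*r) + j = ((I*√30/5)*j + j*r) + j = (I*j*√30/5 + j*r) + j = (j*r + I*j*√30/5) + j = j + j*r + I*j*√30/5)
-(√(55 - 6) + Y(1, 10)*10) = -(√(55 - 6) + ((⅕)*1*(5 + 5*10 + I*√30))*10) = -(√49 + ((⅕)*1*(5 + 50 + I*√30))*10) = -(7 + ((⅕)*1*(55 + I*√30))*10) = -(7 + (11 + I*√30/5)*10) = -(7 + (110 + 2*I*√30)) = -(117 + 2*I*√30) = -117 - 2*I*√30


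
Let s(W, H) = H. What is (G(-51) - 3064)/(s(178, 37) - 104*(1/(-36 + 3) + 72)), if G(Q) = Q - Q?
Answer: 101112/245779 ≈ 0.41139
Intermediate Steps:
G(Q) = 0
(G(-51) - 3064)/(s(178, 37) - 104*(1/(-36 + 3) + 72)) = (0 - 3064)/(37 - 104*(1/(-36 + 3) + 72)) = -3064/(37 - 104*(1/(-33) + 72)) = -3064/(37 - 104*(-1/33 + 72)) = -3064/(37 - 104*2375/33) = -3064/(37 - 247000/33) = -3064/(-245779/33) = -3064*(-33/245779) = 101112/245779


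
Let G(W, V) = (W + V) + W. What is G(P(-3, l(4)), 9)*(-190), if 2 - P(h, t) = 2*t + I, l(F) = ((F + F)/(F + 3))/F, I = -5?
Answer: -29070/7 ≈ -4152.9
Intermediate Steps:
l(F) = 2/(3 + F) (l(F) = ((2*F)/(3 + F))/F = (2*F/(3 + F))/F = 2/(3 + F))
P(h, t) = 7 - 2*t (P(h, t) = 2 - (2*t - 5) = 2 - (-5 + 2*t) = 2 + (5 - 2*t) = 7 - 2*t)
G(W, V) = V + 2*W (G(W, V) = (V + W) + W = V + 2*W)
G(P(-3, l(4)), 9)*(-190) = (9 + 2*(7 - 4/(3 + 4)))*(-190) = (9 + 2*(7 - 4/7))*(-190) = (9 + 2*(45/7))*(-190) = (9 + 90/7)*(-190) = (153/7)*(-190) = -29070/7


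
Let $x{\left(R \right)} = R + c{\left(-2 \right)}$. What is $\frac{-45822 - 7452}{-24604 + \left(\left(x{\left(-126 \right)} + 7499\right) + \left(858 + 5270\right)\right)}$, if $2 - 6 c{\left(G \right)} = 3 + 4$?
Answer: $\frac{319644}{66623} \approx 4.7978$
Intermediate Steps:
$c{\left(G \right)} = - \frac{5}{6}$ ($c{\left(G \right)} = \frac{1}{3} - \frac{3 + 4}{6} = \frac{1}{3} - \frac{7}{6} = - \frac{5}{6}$)
$x{\left(R \right)} = - \frac{5}{6} + R$ ($x{\left(R \right)} = R - \frac{5}{6} = - \frac{5}{6} + R$)
$\frac{-45822 - 7452}{-24604 + \left(\left(x{\left(-126 \right)} + 7499\right) + \left(858 + 5270\right)\right)} = \frac{-45822 - 7452}{-24604 + \left(\left(\left(- \frac{5}{6} - 126\right) + 7499\right) + \left(858 + 5270\right)\right)} = - \frac{53274}{-24604 + \left(\left(- \frac{761}{6} + 7499\right) + 6128\right)} = - \frac{53274}{-24604 + \left(\frac{44233}{6} + 6128\right)} = - \frac{53274}{-24604 + \frac{81001}{6}} = - \frac{53274}{- \frac{66623}{6}} = \left(-53274\right) \left(- \frac{6}{66623}\right) = \frac{319644}{66623}$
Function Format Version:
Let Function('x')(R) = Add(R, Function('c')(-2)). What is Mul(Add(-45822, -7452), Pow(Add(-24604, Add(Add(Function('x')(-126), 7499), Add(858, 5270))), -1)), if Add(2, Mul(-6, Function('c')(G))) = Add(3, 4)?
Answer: Rational(319644, 66623) ≈ 4.7978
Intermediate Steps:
Function('c')(G) = Rational(-5, 6) (Function('c')(G) = Add(Rational(1, 3), Mul(Rational(-1, 6), Add(3, 4))) = Add(Rational(1, 3), Mul(Rational(-1, 6), 7)) = Add(Rational(1, 3), Rational(-7, 6)) = Rational(-5, 6))
Function('x')(R) = Add(Rational(-5, 6), R) (Function('x')(R) = Add(R, Rational(-5, 6)) = Add(Rational(-5, 6), R))
Mul(Add(-45822, -7452), Pow(Add(-24604, Add(Add(Function('x')(-126), 7499), Add(858, 5270))), -1)) = Mul(Add(-45822, -7452), Pow(Add(-24604, Add(Add(Add(Rational(-5, 6), -126), 7499), Add(858, 5270))), -1)) = Mul(-53274, Pow(Add(-24604, Add(Add(Rational(-761, 6), 7499), 6128)), -1)) = Mul(-53274, Pow(Add(-24604, Add(Rational(44233, 6), 6128)), -1)) = Mul(-53274, Pow(Add(-24604, Rational(81001, 6)), -1)) = Mul(-53274, Pow(Rational(-66623, 6), -1)) = Mul(-53274, Rational(-6, 66623)) = Rational(319644, 66623)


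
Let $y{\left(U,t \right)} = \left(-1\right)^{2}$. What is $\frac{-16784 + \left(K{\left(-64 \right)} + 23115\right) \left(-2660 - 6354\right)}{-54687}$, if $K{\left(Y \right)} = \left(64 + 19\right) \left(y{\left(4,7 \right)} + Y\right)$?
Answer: $\frac{161241188}{54687} \approx 2948.4$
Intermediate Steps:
$y{\left(U,t \right)} = 1$
$K{\left(Y \right)} = 83 + 83 Y$ ($K{\left(Y \right)} = \left(64 + 19\right) \left(1 + Y\right) = 83 \left(1 + Y\right) = 83 + 83 Y$)
$\frac{-16784 + \left(K{\left(-64 \right)} + 23115\right) \left(-2660 - 6354\right)}{-54687} = \frac{-16784 + \left(\left(83 + 83 \left(-64\right)\right) + 23115\right) \left(-2660 - 6354\right)}{-54687} = \left(-16784 + \left(\left(83 - 5312\right) + 23115\right) \left(-9014\right)\right) \left(- \frac{1}{54687}\right) = \left(-16784 + \left(-5229 + 23115\right) \left(-9014\right)\right) \left(- \frac{1}{54687}\right) = \left(-16784 + 17886 \left(-9014\right)\right) \left(- \frac{1}{54687}\right) = \left(-16784 - 161224404\right) \left(- \frac{1}{54687}\right) = \left(-161241188\right) \left(- \frac{1}{54687}\right) = \frac{161241188}{54687}$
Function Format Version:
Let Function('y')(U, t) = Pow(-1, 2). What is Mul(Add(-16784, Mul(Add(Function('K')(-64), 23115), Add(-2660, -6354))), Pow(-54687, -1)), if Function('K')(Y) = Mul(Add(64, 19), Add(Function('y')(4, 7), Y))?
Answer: Rational(161241188, 54687) ≈ 2948.4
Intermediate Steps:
Function('y')(U, t) = 1
Function('K')(Y) = Add(83, Mul(83, Y)) (Function('K')(Y) = Mul(Add(64, 19), Add(1, Y)) = Mul(83, Add(1, Y)) = Add(83, Mul(83, Y)))
Mul(Add(-16784, Mul(Add(Function('K')(-64), 23115), Add(-2660, -6354))), Pow(-54687, -1)) = Mul(Add(-16784, Mul(Add(Add(83, Mul(83, -64)), 23115), Add(-2660, -6354))), Pow(-54687, -1)) = Mul(Add(-16784, Mul(Add(Add(83, -5312), 23115), -9014)), Rational(-1, 54687)) = Mul(Add(-16784, Mul(Add(-5229, 23115), -9014)), Rational(-1, 54687)) = Mul(Add(-16784, Mul(17886, -9014)), Rational(-1, 54687)) = Mul(Add(-16784, -161224404), Rational(-1, 54687)) = Mul(-161241188, Rational(-1, 54687)) = Rational(161241188, 54687)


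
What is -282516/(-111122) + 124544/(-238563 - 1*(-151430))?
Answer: 5388444130/4841196613 ≈ 1.1130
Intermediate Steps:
-282516/(-111122) + 124544/(-238563 - 1*(-151430)) = -282516*(-1/111122) + 124544/(-238563 + 151430) = 141258/55561 + 124544/(-87133) = 141258/55561 + 124544*(-1/87133) = 141258/55561 - 124544/87133 = 5388444130/4841196613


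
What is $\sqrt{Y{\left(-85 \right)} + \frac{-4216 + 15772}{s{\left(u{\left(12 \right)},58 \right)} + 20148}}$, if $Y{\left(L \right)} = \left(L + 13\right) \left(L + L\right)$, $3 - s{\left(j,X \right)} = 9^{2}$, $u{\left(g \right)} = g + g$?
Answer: $\frac{\sqrt{15217789830}}{1115} \approx 110.64$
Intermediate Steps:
$u{\left(g \right)} = 2 g$
$s{\left(j,X \right)} = -78$ ($s{\left(j,X \right)} = 3 - 9^{2} = 3 - 81 = -78$)
$Y{\left(L \right)} = 2 L \left(13 + L\right)$ ($Y{\left(L \right)} = \left(13 + L\right) 2 L = 2 L \left(13 + L\right)$)
$\sqrt{Y{\left(-85 \right)} + \frac{-4216 + 15772}{s{\left(u{\left(12 \right)},58 \right)} + 20148}} = \sqrt{2 \left(-85\right) \left(13 - 85\right) + \frac{-4216 + 15772}{-78 + 20148}} = \sqrt{2 \left(-85\right) \left(-72\right) + \frac{11556}{20070}} = \sqrt{12240 + 11556 \cdot \frac{1}{20070}} = \sqrt{12240 + \frac{642}{1115}} = \sqrt{\frac{13648242}{1115}} = \frac{\sqrt{15217789830}}{1115}$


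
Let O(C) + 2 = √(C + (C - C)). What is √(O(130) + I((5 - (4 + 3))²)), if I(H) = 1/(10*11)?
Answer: √(-24090 + 12100*√130)/110 ≈ 3.0677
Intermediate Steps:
I(H) = 1/110
O(C) = -2 + √C (O(C) = -2 + √(C + (C - C)) = -2 + √(C + 0) = -2 + √C)
√(O(130) + I((5 - (4 + 3))²)) = √((-2 + √130) + 1/110) = √(-219/110 + √130)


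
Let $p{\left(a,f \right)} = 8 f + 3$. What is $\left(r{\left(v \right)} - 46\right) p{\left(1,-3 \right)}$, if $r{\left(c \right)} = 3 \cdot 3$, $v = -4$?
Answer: $777$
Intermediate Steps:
$p{\left(a,f \right)} = 3 + 8 f$
$r{\left(c \right)} = 9$
$\left(r{\left(v \right)} - 46\right) p{\left(1,-3 \right)} = \left(9 - 46\right) \left(3 + 8 \left(-3\right)\right) = - 37 \left(3 - 24\right) = \left(-37\right) \left(-21\right) = 777$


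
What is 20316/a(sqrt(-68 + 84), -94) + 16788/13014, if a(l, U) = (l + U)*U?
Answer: 1881569/509715 ≈ 3.6914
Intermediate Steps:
a(l, U) = U*(U + l) (a(l, U) = (U + l)*U = U*(U + l))
20316/a(sqrt(-68 + 84), -94) + 16788/13014 = 20316/((-94*(-94 + sqrt(-68 + 84)))) + 16788/13014 = 20316/((-94*(-94 + sqrt(16)))) + 16788*(1/13014) = 20316/((-94*(-94 + 4))) + 2798/2169 = 20316/((-94*(-90))) + 2798/2169 = 20316/8460 + 2798/2169 = 20316*(1/8460) + 2798/2169 = 1693/705 + 2798/2169 = 1881569/509715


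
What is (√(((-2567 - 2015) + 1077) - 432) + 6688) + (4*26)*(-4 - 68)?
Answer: -800 + I*√3937 ≈ -800.0 + 62.746*I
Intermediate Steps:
(√(((-2567 - 2015) + 1077) - 432) + 6688) + (4*26)*(-4 - 68) = (√((-4582 + 1077) - 432) + 6688) + 104*(-72) = (√(-3505 - 432) + 6688) - 7488 = (√(-3937) + 6688) - 7488 = (I*√3937 + 6688) - 7488 = (6688 + I*√3937) - 7488 = -800 + I*√3937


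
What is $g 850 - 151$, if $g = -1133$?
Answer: $-963201$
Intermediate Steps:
$g 850 - 151 = \left(-1133\right) 850 - 151 = -963050 - 151 = -963201$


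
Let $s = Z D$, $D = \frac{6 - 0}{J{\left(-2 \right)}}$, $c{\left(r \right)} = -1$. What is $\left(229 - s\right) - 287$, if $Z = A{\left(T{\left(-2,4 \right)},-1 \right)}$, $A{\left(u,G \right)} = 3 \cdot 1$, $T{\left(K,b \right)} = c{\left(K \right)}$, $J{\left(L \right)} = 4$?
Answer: $- \frac{125}{2} \approx -62.5$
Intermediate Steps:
$T{\left(K,b \right)} = -1$
$D = \frac{3}{2}$ ($D = \frac{6 - 0}{4} = \left(6 + 0\right) \frac{1}{4} = 6 \cdot \frac{1}{4} = \frac{3}{2} \approx 1.5$)
$A{\left(u,G \right)} = 3$
$Z = 3$
$s = \frac{9}{2}$ ($s = 3 \cdot \frac{3}{2} = \frac{9}{2} \approx 4.5$)
$\left(229 - s\right) - 287 = \left(229 - \frac{9}{2}\right) - 287 = \frac{449}{2} - 287 = - \frac{125}{2}$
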